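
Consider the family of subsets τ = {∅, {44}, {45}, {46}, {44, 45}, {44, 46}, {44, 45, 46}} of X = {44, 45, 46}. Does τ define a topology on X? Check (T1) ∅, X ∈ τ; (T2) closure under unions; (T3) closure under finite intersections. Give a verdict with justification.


τ is NOT a topology on X.

Axiom (T1): ∅ ∈ τ? Yes; X ∈ τ? Yes.
Axiom (T2/T3): check pairwise unions and intersections of members of τ.
Counterexample for (T2): {45} ∪ {46} = {45, 46} ∉ τ. Therefore τ is NOT a topology.


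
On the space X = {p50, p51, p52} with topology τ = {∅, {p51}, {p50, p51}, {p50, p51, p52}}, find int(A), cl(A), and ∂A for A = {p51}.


int(A) = {p51}, cl(A) = {p50, p51, p52}, ∂A = {p50, p52}.

Closed sets in (X, τ) are complements of opens:
  closed(X, τ) = {∅, {p52}, {p50, p52}, {p50, p51, p52}}.
int(A) = ⋃ {U ∈ τ : U ⊆ A}. Opens contained in A: ∅, {p51}.
Taking the union of these: int(A) = {p51}.
cl(A) = ⋂ {C closed : A ⊆ C}. Closed sets containing A: {p50, p51, p52}.
Intersecting these: cl(A) = {p50, p51, p52}.
∂A = cl(A) ∖ int(A) = {p50, p51, p52} ∖ {p51} = {p50, p52}.


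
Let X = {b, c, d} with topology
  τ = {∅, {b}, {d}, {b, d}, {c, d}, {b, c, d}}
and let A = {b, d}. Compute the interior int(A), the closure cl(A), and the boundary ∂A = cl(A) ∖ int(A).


int(A) = {b, d}, cl(A) = {b, c, d}, ∂A = {c}.

Closed sets in (X, τ) are complements of opens:
  closed(X, τ) = {∅, {b}, {c}, {b, c}, {c, d}, {b, c, d}}.
int(A) = ⋃ {U ∈ τ : U ⊆ A}. Opens contained in A: ∅, {b}, {d}, {b, d}.
Taking the union of these: int(A) = {b, d}.
cl(A) = ⋂ {C closed : A ⊆ C}. Closed sets containing A: {b, c, d}.
Intersecting these: cl(A) = {b, c, d}.
∂A = cl(A) ∖ int(A) = {b, c, d} ∖ {b, d} = {c}.


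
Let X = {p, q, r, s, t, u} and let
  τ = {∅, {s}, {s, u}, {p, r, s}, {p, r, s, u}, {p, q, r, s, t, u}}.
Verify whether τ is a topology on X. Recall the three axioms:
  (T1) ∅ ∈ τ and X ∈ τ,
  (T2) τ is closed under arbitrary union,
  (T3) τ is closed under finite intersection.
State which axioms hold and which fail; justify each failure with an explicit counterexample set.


τ IS a topology on X.

Axiom (T1): ∅ ∈ τ? Yes; X ∈ τ? Yes.
Axiom (T2/T3): check pairwise unions and intersections of members of τ.
All pairwise intersections and unions checked — each lies in τ. Therefore τ satisfies (T1), (T2), (T3): it IS a topology on X.


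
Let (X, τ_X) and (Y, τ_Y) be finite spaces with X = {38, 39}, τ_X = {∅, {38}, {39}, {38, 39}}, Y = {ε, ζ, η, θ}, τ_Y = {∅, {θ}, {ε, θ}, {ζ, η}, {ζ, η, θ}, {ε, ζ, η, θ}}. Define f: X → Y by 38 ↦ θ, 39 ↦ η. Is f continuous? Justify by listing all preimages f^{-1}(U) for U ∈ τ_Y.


f IS continuous.

Compute f^{-1}(U) for each U ∈ τ_Y:
  U = ∅: f^{-1}(U) = ∅ ∈ τ_X ✓.
  U = {θ}: f^{-1}(U) = {38} ∈ τ_X ✓.
  U = {ε, θ}: f^{-1}(U) = {38} ∈ τ_X ✓.
  U = {ζ, η}: f^{-1}(U) = {39} ∈ τ_X ✓.
  U = {ζ, η, θ}: f^{-1}(U) = {38, 39} ∈ τ_X ✓.
  U = {ε, ζ, η, θ}: f^{-1}(U) = {38, 39} ∈ τ_X ✓.
Every preimage lies in τ_X, so f IS continuous.


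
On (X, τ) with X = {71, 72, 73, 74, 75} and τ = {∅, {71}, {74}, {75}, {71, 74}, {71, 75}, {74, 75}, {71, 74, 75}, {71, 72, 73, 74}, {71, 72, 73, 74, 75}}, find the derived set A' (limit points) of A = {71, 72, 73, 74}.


A' = {72, 73}

For each x ∈ X, list the open sets U ∈ τ with x ∈ U, then check whether U ∩ (A ∖ {x}) ≠ ∅ for every such U.
  x = 71: open {71} ∋ x has {71} ∩ (A ∖ {71}) = ∅, so x is NOT a limit point.
  x = 72: opens ∋ x are {71, 72, 73, 74}, {71, 72, 73, 74, 75}; each meets A ∖ {72}, so x IS a limit point.
  x = 73: opens ∋ x are {71, 72, 73, 74}, {71, 72, 73, 74, 75}; each meets A ∖ {73}, so x IS a limit point.
  x = 74: open {74} ∋ x has {74} ∩ (A ∖ {74}) = ∅, so x is NOT a limit point.
  x = 75: open {75} ∋ x has {75} ∩ (A ∖ {75}) = ∅, so x is NOT a limit point.
Collecting: A' = {72, 73}.


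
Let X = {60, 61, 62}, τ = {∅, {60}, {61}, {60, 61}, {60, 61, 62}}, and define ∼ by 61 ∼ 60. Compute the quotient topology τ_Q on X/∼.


X/∼ = {[60=61], [62]}; |τ_Q| = 3.

Equivalence classes: [60=61], [62].
Quotient map π: X → X/∼ sends 60 ↦ [60=61], 61 ↦ [60=61], 62 ↦ [62].
For each subset V ⊆ X/∼, compute π^{-1}(V) ⊆ X and check whether π^{-1}(V) ∈ τ. V is open in τ_Q iff π^{-1}(V) ∈ τ.
  V = {}: π^{-1}(V) = ∅ ∈ τ ✓.
  V = {[60=61]}: π^{-1}(V) = {60, 61} ∈ τ ✓.
  V = {[62]}: π^{-1}(V) = {62} ∉ τ ✗.
  V = {[60=61], [62]}: π^{-1}(V) = {60, 61, 62} ∈ τ ✓.
Open sets in the quotient: τ_Q = {{}, {[60=61]}, {[60=61], [62]}} (3 elements).


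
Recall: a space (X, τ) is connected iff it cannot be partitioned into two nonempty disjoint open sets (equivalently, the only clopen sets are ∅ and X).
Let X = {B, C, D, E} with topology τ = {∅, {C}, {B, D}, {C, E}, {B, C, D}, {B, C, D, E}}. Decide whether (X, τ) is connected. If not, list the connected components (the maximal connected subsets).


(X, τ) is disconnected; components = [{B, D}, {C, E}].

Find clopen sets (U ∈ τ with X ∖ U ∈ τ):
  U = ∅, X ∖ U = {B, C, D, E} — both open, so U is clopen.
  U = {B, D}, X ∖ U = {C, E} — both open, so U is clopen.
  U = {C, E}, X ∖ U = {B, D} — both open, so U is clopen.
  U = {B, C, D, E}, X ∖ U = ∅ — both open, so U is clopen.
Nontrivial clopen(s) exist: e.g. {B, D}. So (X, τ) is disconnected.
Compute connected components by grouping points that agree on all clopens:
  component: {B, D}
  component: {C, E}


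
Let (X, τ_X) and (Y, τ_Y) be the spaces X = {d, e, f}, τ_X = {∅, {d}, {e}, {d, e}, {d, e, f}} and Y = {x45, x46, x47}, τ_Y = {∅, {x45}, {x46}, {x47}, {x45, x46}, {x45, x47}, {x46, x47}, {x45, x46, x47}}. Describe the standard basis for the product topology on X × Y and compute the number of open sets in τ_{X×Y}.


Basis B = {∅ × ∅, {d} × {x45}, {d} × {x46}, {d} × {x47}, {e} × {x45}, {e} × {x46}, {e} × {x47}, {d} × {x45, x46}, {d} × {x45, x47}, {d, e} × {x45}, {d} × {x46, x47}, {d, e} × {x46}, {d, e} × {x47}, {e} × {x45, x46}, {e} × {x45, x47}, {e} × {x46, x47}, {d} × {x45, x46, x47}, {d, e, f} × {x45}, {d, e, f} × {x46}, {d, e, f} × {x47}, {e} × {x45, x46, x47}, {d, e} × {x45, x46}, {d, e} × {x45, x47}, {d, e} × {x46, x47}, {d, e} × {x45, x46, x47}, {d, e, f} × {x45, x46}, {d, e, f} × {x45, x47}, {d, e, f} × {x46, x47}, {d, e, f} × {x45, x46, x47}}; |τ_{X×Y}| = 125.

Enumerate products U × V with U ∈ τ_X, V ∈ τ_Y (deduplicated):
  ∅ × ∅ = {} (∅)
  {d} × {x45} = {(d,x45)}
  {d} × {x46} = {(d,x46)}
  {d} × {x47} = {(d,x47)}
  {e} × {x45} = {(e,x45)}
  {e} × {x46} = {(e,x46)}
  {e} × {x47} = {(e,x47)}
  {d} × {x45, x46} = {(d,x45), (d,x46)}
  {d} × {x45, x47} = {(d,x45), (d,x47)}
  {d, e} × {x45} = {(d,x45), (e,x45)}
  {d} × {x46, x47} = {(d,x46), (d,x47)}
  {d, e} × {x46} = {(d,x46), (e,x46)}
  {d, e} × {x47} = {(d,x47), (e,x47)}
  {e} × {x45, x46} = {(e,x45), (e,x46)}
  {e} × {x45, x47} = {(e,x45), (e,x47)}
  {e} × {x46, x47} = {(e,x46), (e,x47)}
  {d} × {x45, x46, x47} = {(d,x45), (d,x46), (d,x47)}
  {d, e, f} × {x45} = {(d,x45), (e,x45), (f,x45)}
  {d, e, f} × {x46} = {(d,x46), (e,x46), (f,x46)}
  {d, e, f} × {x47} = {(d,x47), (e,x47), (f,x47)}
  {e} × {x45, x46, x47} = {(e,x45), (e,x46), (e,x47)}
  {d, e} × {x45, x46} = {(d,x45), (d,x46), (e,x45), (e,x46)}
  {d, e} × {x45, x47} = {(d,x45), (d,x47), (e,x45), (e,x47)}
  {d, e} × {x46, x47} = {(d,x46), (d,x47), (e,x46), (e,x47)}
  {d, e} × {x45, x46, x47} = {(d,x45), (d,x46), (d,x47), (e,x45), (e,x46), (e,x47)}
  {d, e, f} × {x45, x46} = {(d,x45), (d,x46), (e,x45), (e,x46), (f,x45), (f,x46)}
  {d, e, f} × {x45, x47} = {(d,x45), (d,x47), (e,x45), (e,x47), (f,x45), (f,x47)}
  {d, e, f} × {x46, x47} = {(d,x46), (d,x47), (e,x46), (e,x47), (f,x46), (f,x47)}
  {d, e, f} × {x45, x46, x47} = {(d,x45), (d,x46), (d,x47), (e,x45), (e,x46), (e,x47), (f,x45), (f,x46), (f,x47)}
These 29 distinct sets form the basis B.
Close under arbitrary unions to get τ_{X×Y}; counting gives |τ_{X×Y}| = 125.


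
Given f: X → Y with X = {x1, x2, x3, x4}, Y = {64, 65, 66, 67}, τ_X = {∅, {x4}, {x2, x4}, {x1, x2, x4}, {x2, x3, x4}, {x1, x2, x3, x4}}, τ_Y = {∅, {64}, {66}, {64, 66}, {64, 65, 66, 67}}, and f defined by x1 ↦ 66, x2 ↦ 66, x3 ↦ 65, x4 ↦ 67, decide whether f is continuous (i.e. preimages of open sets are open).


f is NOT continuous.

Compute f^{-1}(U) for each U ∈ τ_Y:
  U = ∅: f^{-1}(U) = ∅ ∈ τ_X ✓.
  U = {64}: f^{-1}(U) = ∅ ∈ τ_X ✓.
  U = {66}: f^{-1}(U) = {x1, x2} ∉ τ_X ✗.
  U = {64, 66}: f^{-1}(U) = {x1, x2} ∉ τ_X ✗.
  U = {64, 65, 66, 67}: f^{-1}(U) = {x1, x2, x3, x4} ∈ τ_X ✓.
Found U = {66} with f^{-1}(U) = {x1, x2} not in τ_X. Therefore f is NOT continuous.


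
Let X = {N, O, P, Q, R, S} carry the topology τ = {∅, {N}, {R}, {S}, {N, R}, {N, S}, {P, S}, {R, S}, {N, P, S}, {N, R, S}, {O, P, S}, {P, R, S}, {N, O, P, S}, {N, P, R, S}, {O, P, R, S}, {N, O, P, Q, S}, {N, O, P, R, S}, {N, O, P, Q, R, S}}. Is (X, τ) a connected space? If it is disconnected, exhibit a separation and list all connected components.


(X, τ) is disconnected; components = [{R}, {N, O, P, Q, S}].

Find clopen sets (U ∈ τ with X ∖ U ∈ τ):
  U = ∅, X ∖ U = {N, O, P, Q, R, S} — both open, so U is clopen.
  U = {R}, X ∖ U = {N, O, P, Q, S} — both open, so U is clopen.
  U = {N, O, P, Q, S}, X ∖ U = {R} — both open, so U is clopen.
  U = {N, O, P, Q, R, S}, X ∖ U = ∅ — both open, so U is clopen.
Nontrivial clopen(s) exist: e.g. {N, O, P, Q, S}. So (X, τ) is disconnected.
Compute connected components by grouping points that agree on all clopens:
  component: {R}
  component: {N, O, P, Q, S}


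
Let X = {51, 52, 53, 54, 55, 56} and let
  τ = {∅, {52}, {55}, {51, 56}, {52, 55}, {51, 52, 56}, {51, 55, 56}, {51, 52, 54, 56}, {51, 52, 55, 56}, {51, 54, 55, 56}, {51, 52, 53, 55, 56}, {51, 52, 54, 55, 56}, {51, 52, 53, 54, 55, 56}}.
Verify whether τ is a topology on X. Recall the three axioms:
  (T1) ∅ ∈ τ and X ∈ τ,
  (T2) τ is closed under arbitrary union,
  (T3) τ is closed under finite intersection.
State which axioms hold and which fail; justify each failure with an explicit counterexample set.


τ is NOT a topology on X.

Axiom (T1): ∅ ∈ τ? Yes; X ∈ τ? Yes.
Axiom (T2/T3): check pairwise unions and intersections of members of τ.
Counterexample for (T3): {51, 52, 54, 56} ∩ {51, 54, 55, 56} = {51, 54, 56} ∉ τ. Therefore τ is NOT a topology.


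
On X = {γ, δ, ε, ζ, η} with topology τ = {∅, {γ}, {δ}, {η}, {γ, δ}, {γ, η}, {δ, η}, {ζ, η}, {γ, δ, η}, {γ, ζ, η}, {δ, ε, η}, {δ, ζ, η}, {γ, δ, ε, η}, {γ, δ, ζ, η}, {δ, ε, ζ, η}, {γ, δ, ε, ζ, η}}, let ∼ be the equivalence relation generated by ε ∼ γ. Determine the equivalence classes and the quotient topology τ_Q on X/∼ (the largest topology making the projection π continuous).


X/∼ = {[γ=ε], [δ], [ζ], [η]}; |τ_Q| = 8.

Equivalence classes: [γ=ε], [δ], [ζ], [η].
Quotient map π: X → X/∼ sends γ ↦ [γ=ε], δ ↦ [δ], ε ↦ [γ=ε], ζ ↦ [ζ], η ↦ [η].
For each subset V ⊆ X/∼, compute π^{-1}(V) ⊆ X and check whether π^{-1}(V) ∈ τ. V is open in τ_Q iff π^{-1}(V) ∈ τ.
  V = {}: π^{-1}(V) = ∅ ∈ τ ✓.
  V = {[γ=ε]}: π^{-1}(V) = {γ, ε} ∉ τ ✗.
  V = {[δ]}: π^{-1}(V) = {δ} ∈ τ ✓.
  V = {[γ=ε], [δ]}: π^{-1}(V) = {γ, δ, ε} ∉ τ ✗.
  V = {[ζ]}: π^{-1}(V) = {ζ} ∉ τ ✗.
  V = {[γ=ε], [ζ]}: π^{-1}(V) = {γ, ε, ζ} ∉ τ ✗.
  V = {[δ], [ζ]}: π^{-1}(V) = {δ, ζ} ∉ τ ✗.
  V = {[γ=ε], [δ], [ζ]}: π^{-1}(V) = {γ, δ, ε, ζ} ∉ τ ✗.
  V = {[η]}: π^{-1}(V) = {η} ∈ τ ✓.
  V = {[γ=ε], [η]}: π^{-1}(V) = {γ, ε, η} ∉ τ ✗.
  V = {[δ], [η]}: π^{-1}(V) = {δ, η} ∈ τ ✓.
  V = {[γ=ε], [δ], [η]}: π^{-1}(V) = {γ, δ, ε, η} ∈ τ ✓.
  V = {[ζ], [η]}: π^{-1}(V) = {ζ, η} ∈ τ ✓.
  V = {[γ=ε], [ζ], [η]}: π^{-1}(V) = {γ, ε, ζ, η} ∉ τ ✗.
  V = {[δ], [ζ], [η]}: π^{-1}(V) = {δ, ζ, η} ∈ τ ✓.
  V = {[γ=ε], [δ], [ζ], [η]}: π^{-1}(V) = {γ, δ, ε, ζ, η} ∈ τ ✓.
Open sets in the quotient: τ_Q = {{}, {[δ]}, {[η]}, {[δ], [η]}, {[γ=ε], [δ], [η]}, {[ζ], [η]}, {[δ], [ζ], [η]}, {[γ=ε], [δ], [ζ], [η]}} (8 elements).


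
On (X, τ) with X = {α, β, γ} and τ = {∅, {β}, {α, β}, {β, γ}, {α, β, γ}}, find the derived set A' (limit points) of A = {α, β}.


A' = {α, γ}

For each x ∈ X, list the open sets U ∈ τ with x ∈ U, then check whether U ∩ (A ∖ {x}) ≠ ∅ for every such U.
  x = α: opens ∋ x are {α, β}, {α, β, γ}; each meets A ∖ {α}, so x IS a limit point.
  x = β: open {β} ∋ x has {β} ∩ (A ∖ {β}) = ∅, so x is NOT a limit point.
  x = γ: opens ∋ x are {β, γ}, {α, β, γ}; each meets A ∖ {γ}, so x IS a limit point.
Collecting: A' = {α, γ}.


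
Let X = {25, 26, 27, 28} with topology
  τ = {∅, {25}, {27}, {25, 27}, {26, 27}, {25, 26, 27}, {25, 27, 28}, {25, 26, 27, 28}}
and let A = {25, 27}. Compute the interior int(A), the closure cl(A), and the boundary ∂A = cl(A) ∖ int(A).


int(A) = {25, 27}, cl(A) = {25, 26, 27, 28}, ∂A = {26, 28}.

Closed sets in (X, τ) are complements of opens:
  closed(X, τ) = {∅, {26}, {28}, {25, 28}, {26, 28}, {25, 26, 28}, {26, 27, 28}, {25, 26, 27, 28}}.
int(A) = ⋃ {U ∈ τ : U ⊆ A}. Opens contained in A: ∅, {25}, {27}, {25, 27}.
Taking the union of these: int(A) = {25, 27}.
cl(A) = ⋂ {C closed : A ⊆ C}. Closed sets containing A: {25, 26, 27, 28}.
Intersecting these: cl(A) = {25, 26, 27, 28}.
∂A = cl(A) ∖ int(A) = {25, 26, 27, 28} ∖ {25, 27} = {26, 28}.


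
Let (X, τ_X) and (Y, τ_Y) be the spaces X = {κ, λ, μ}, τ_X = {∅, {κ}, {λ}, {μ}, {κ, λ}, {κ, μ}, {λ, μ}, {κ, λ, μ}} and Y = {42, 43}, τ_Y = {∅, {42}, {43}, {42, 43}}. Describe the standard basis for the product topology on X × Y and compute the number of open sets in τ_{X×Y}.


Basis B = {∅ × ∅, {κ} × {42}, {κ} × {43}, {λ} × {42}, {λ} × {43}, {μ} × {42}, {μ} × {43}, {κ} × {42, 43}, {κ, λ} × {42}, {κ, μ} × {42}, {κ, λ} × {43}, {κ, μ} × {43}, {λ} × {42, 43}, {λ, μ} × {42}, {λ, μ} × {43}, {μ} × {42, 43}, {κ, λ, μ} × {42}, {κ, λ, μ} × {43}, {κ, λ} × {42, 43}, {κ, μ} × {42, 43}, {λ, μ} × {42, 43}, {κ, λ, μ} × {42, 43}}; |τ_{X×Y}| = 64.

Enumerate products U × V with U ∈ τ_X, V ∈ τ_Y (deduplicated):
  ∅ × ∅ = {} (∅)
  {κ} × {42} = {(κ,42)}
  {κ} × {43} = {(κ,43)}
  {λ} × {42} = {(λ,42)}
  {λ} × {43} = {(λ,43)}
  {μ} × {42} = {(μ,42)}
  {μ} × {43} = {(μ,43)}
  {κ} × {42, 43} = {(κ,42), (κ,43)}
  {κ, λ} × {42} = {(κ,42), (λ,42)}
  {κ, μ} × {42} = {(κ,42), (μ,42)}
  {κ, λ} × {43} = {(κ,43), (λ,43)}
  {κ, μ} × {43} = {(κ,43), (μ,43)}
  {λ} × {42, 43} = {(λ,42), (λ,43)}
  {λ, μ} × {42} = {(λ,42), (μ,42)}
  {λ, μ} × {43} = {(λ,43), (μ,43)}
  {μ} × {42, 43} = {(μ,42), (μ,43)}
  {κ, λ, μ} × {42} = {(κ,42), (λ,42), (μ,42)}
  {κ, λ, μ} × {43} = {(κ,43), (λ,43), (μ,43)}
  {κ, λ} × {42, 43} = {(κ,42), (κ,43), (λ,42), (λ,43)}
  {κ, μ} × {42, 43} = {(κ,42), (κ,43), (μ,42), (μ,43)}
  {λ, μ} × {42, 43} = {(λ,42), (λ,43), (μ,42), (μ,43)}
  {κ, λ, μ} × {42, 43} = {(κ,42), (κ,43), (λ,42), (λ,43), (μ,42), (μ,43)}
These 22 distinct sets form the basis B.
Close under arbitrary unions to get τ_{X×Y}; counting gives |τ_{X×Y}| = 64.


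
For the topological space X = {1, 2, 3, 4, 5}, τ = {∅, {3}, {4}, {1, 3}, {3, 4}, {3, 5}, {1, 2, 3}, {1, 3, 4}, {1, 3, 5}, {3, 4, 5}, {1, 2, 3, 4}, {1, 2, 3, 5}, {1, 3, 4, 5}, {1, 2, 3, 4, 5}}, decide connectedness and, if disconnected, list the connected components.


(X, τ) is disconnected; components = [{4}, {1, 2, 3, 5}].

Find clopen sets (U ∈ τ with X ∖ U ∈ τ):
  U = ∅, X ∖ U = {1, 2, 3, 4, 5} — both open, so U is clopen.
  U = {4}, X ∖ U = {1, 2, 3, 5} — both open, so U is clopen.
  U = {1, 2, 3, 5}, X ∖ U = {4} — both open, so U is clopen.
  U = {1, 2, 3, 4, 5}, X ∖ U = ∅ — both open, so U is clopen.
Nontrivial clopen(s) exist: e.g. {1, 2, 3, 5}. So (X, τ) is disconnected.
Compute connected components by grouping points that agree on all clopens:
  component: {4}
  component: {1, 2, 3, 5}


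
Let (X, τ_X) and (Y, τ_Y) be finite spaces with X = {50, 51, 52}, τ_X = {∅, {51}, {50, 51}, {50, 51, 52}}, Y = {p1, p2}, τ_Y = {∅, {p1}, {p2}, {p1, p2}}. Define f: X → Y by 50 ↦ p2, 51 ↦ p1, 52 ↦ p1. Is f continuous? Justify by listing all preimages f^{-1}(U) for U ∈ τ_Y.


f is NOT continuous.

Compute f^{-1}(U) for each U ∈ τ_Y:
  U = ∅: f^{-1}(U) = ∅ ∈ τ_X ✓.
  U = {p1}: f^{-1}(U) = {51, 52} ∉ τ_X ✗.
  U = {p2}: f^{-1}(U) = {50} ∉ τ_X ✗.
  U = {p1, p2}: f^{-1}(U) = {50, 51, 52} ∈ τ_X ✓.
Found U = {p1} with f^{-1}(U) = {51, 52} not in τ_X. Therefore f is NOT continuous.


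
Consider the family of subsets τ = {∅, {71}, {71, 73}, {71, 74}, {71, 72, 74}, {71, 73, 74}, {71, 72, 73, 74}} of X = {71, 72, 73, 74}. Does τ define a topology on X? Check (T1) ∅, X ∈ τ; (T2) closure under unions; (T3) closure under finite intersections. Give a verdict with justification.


τ IS a topology on X.

Axiom (T1): ∅ ∈ τ? Yes; X ∈ τ? Yes.
Axiom (T2/T3): check pairwise unions and intersections of members of τ.
All pairwise intersections and unions checked — each lies in τ. Therefore τ satisfies (T1), (T2), (T3): it IS a topology on X.


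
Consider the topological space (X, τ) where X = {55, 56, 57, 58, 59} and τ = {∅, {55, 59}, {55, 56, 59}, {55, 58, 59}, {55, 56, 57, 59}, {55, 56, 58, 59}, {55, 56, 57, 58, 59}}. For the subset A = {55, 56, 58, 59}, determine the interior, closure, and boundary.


int(A) = {55, 56, 58, 59}, cl(A) = {55, 56, 57, 58, 59}, ∂A = {57}.

Closed sets in (X, τ) are complements of opens:
  closed(X, τ) = {∅, {57}, {58}, {56, 57}, {57, 58}, {56, 57, 58}, {55, 56, 57, 58, 59}}.
int(A) = ⋃ {U ∈ τ : U ⊆ A}. Opens contained in A: ∅, {55, 59}, {55, 56, 59}, {55, 58, 59}, {55, 56, 58, 59}.
Taking the union of these: int(A) = {55, 56, 58, 59}.
cl(A) = ⋂ {C closed : A ⊆ C}. Closed sets containing A: {55, 56, 57, 58, 59}.
Intersecting these: cl(A) = {55, 56, 57, 58, 59}.
∂A = cl(A) ∖ int(A) = {55, 56, 57, 58, 59} ∖ {55, 56, 58, 59} = {57}.


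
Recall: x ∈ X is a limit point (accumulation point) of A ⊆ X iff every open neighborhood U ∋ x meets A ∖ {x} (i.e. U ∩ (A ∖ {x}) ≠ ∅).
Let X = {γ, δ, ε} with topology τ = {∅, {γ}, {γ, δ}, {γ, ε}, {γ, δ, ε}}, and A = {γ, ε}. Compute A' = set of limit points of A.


A' = {δ, ε}

For each x ∈ X, list the open sets U ∈ τ with x ∈ U, then check whether U ∩ (A ∖ {x}) ≠ ∅ for every such U.
  x = γ: open {γ} ∋ x has {γ} ∩ (A ∖ {γ}) = ∅, so x is NOT a limit point.
  x = δ: opens ∋ x are {γ, δ}, {γ, δ, ε}; each meets A ∖ {δ}, so x IS a limit point.
  x = ε: opens ∋ x are {γ, ε}, {γ, δ, ε}; each meets A ∖ {ε}, so x IS a limit point.
Collecting: A' = {δ, ε}.


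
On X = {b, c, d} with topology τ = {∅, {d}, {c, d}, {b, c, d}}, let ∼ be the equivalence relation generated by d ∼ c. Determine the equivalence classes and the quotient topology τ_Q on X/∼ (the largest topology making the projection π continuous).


X/∼ = {[b], [c=d]}; |τ_Q| = 3.

Equivalence classes: [b], [c=d].
Quotient map π: X → X/∼ sends b ↦ [b], c ↦ [c=d], d ↦ [c=d].
For each subset V ⊆ X/∼, compute π^{-1}(V) ⊆ X and check whether π^{-1}(V) ∈ τ. V is open in τ_Q iff π^{-1}(V) ∈ τ.
  V = {}: π^{-1}(V) = ∅ ∈ τ ✓.
  V = {[b]}: π^{-1}(V) = {b} ∉ τ ✗.
  V = {[c=d]}: π^{-1}(V) = {c, d} ∈ τ ✓.
  V = {[b], [c=d]}: π^{-1}(V) = {b, c, d} ∈ τ ✓.
Open sets in the quotient: τ_Q = {{}, {[c=d]}, {[b], [c=d]}} (3 elements).


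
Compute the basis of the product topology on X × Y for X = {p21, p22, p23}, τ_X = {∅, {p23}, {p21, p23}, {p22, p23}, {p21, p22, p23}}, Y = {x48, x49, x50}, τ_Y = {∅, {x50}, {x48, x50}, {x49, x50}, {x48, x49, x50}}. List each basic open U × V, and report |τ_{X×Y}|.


Basis B = {∅ × ∅, {p23} × {x50}, {p21, p23} × {x50}, {p22, p23} × {x50}, {p23} × {x48, x50}, {p23} × {x49, x50}, {p21, p22, p23} × {x50}, {p23} × {x48, x49, x50}, {p21, p23} × {x48, x50}, {p21, p23} × {x49, x50}, {p22, p23} × {x48, x50}, {p22, p23} × {x49, x50}, {p21, p23} × {x48, x49, x50}, {p21, p22, p23} × {x48, x50}, {p21, p22, p23} × {x49, x50}, {p22, p23} × {x48, x49, x50}, {p21, p22, p23} × {x48, x49, x50}}; |τ_{X×Y}| = 48.

Enumerate products U × V with U ∈ τ_X, V ∈ τ_Y (deduplicated):
  ∅ × ∅ = {} (∅)
  {p23} × {x50} = {(p23,x50)}
  {p21, p23} × {x50} = {(p21,x50), (p23,x50)}
  {p22, p23} × {x50} = {(p22,x50), (p23,x50)}
  {p23} × {x48, x50} = {(p23,x48), (p23,x50)}
  {p23} × {x49, x50} = {(p23,x49), (p23,x50)}
  {p21, p22, p23} × {x50} = {(p21,x50), (p22,x50), (p23,x50)}
  {p23} × {x48, x49, x50} = {(p23,x48), (p23,x49), (p23,x50)}
  {p21, p23} × {x48, x50} = {(p21,x48), (p21,x50), (p23,x48), (p23,x50)}
  {p21, p23} × {x49, x50} = {(p21,x49), (p21,x50), (p23,x49), (p23,x50)}
  {p22, p23} × {x48, x50} = {(p22,x48), (p22,x50), (p23,x48), (p23,x50)}
  {p22, p23} × {x49, x50} = {(p22,x49), (p22,x50), (p23,x49), (p23,x50)}
  {p21, p23} × {x48, x49, x50} = {(p21,x48), (p21,x49), (p21,x50), (p23,x48), (p23,x49), (p23,x50)}
  {p21, p22, p23} × {x48, x50} = {(p21,x48), (p21,x50), (p22,x48), (p22,x50), (p23,x48), (p23,x50)}
  {p21, p22, p23} × {x49, x50} = {(p21,x49), (p21,x50), (p22,x49), (p22,x50), (p23,x49), (p23,x50)}
  {p22, p23} × {x48, x49, x50} = {(p22,x48), (p22,x49), (p22,x50), (p23,x48), (p23,x49), (p23,x50)}
  {p21, p22, p23} × {x48, x49, x50} = {(p21,x48), (p21,x49), (p21,x50), (p22,x48), (p22,x49), (p22,x50), (p23,x48), (p23,x49), (p23,x50)}
These 17 distinct sets form the basis B.
Close under arbitrary unions to get τ_{X×Y}; counting gives |τ_{X×Y}| = 48.


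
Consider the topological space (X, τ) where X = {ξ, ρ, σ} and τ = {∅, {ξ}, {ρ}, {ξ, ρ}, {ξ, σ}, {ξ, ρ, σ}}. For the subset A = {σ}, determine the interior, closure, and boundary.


int(A) = ∅, cl(A) = {σ}, ∂A = {σ}.

Closed sets in (X, τ) are complements of opens:
  closed(X, τ) = {∅, {ρ}, {σ}, {ξ, σ}, {ρ, σ}, {ξ, ρ, σ}}.
int(A) = ⋃ {U ∈ τ : U ⊆ A}. Opens contained in A: ∅.
Taking the union of these: int(A) = ∅.
cl(A) = ⋂ {C closed : A ⊆ C}. Closed sets containing A: {σ}, {ξ, σ}, {ρ, σ}, {ξ, ρ, σ}.
Intersecting these: cl(A) = {σ}.
∂A = cl(A) ∖ int(A) = {σ} ∖ ∅ = {σ}.


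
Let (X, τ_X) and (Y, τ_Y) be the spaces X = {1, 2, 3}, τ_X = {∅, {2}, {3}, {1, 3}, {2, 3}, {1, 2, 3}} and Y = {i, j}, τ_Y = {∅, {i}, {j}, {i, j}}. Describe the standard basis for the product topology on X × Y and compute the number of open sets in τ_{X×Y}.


Basis B = {∅ × ∅, {2} × {i}, {2} × {j}, {3} × {i}, {3} × {j}, {1, 3} × {i}, {1, 3} × {j}, {2} × {i, j}, {2, 3} × {i}, {2, 3} × {j}, {3} × {i, j}, {1, 2, 3} × {i}, {1, 2, 3} × {j}, {1, 3} × {i, j}, {2, 3} × {i, j}, {1, 2, 3} × {i, j}}; |τ_{X×Y}| = 36.

Enumerate products U × V with U ∈ τ_X, V ∈ τ_Y (deduplicated):
  ∅ × ∅ = {} (∅)
  {2} × {i} = {(2,i)}
  {2} × {j} = {(2,j)}
  {3} × {i} = {(3,i)}
  {3} × {j} = {(3,j)}
  {1, 3} × {i} = {(1,i), (3,i)}
  {1, 3} × {j} = {(1,j), (3,j)}
  {2} × {i, j} = {(2,i), (2,j)}
  {2, 3} × {i} = {(2,i), (3,i)}
  {2, 3} × {j} = {(2,j), (3,j)}
  {3} × {i, j} = {(3,i), (3,j)}
  {1, 2, 3} × {i} = {(1,i), (2,i), (3,i)}
  {1, 2, 3} × {j} = {(1,j), (2,j), (3,j)}
  {1, 3} × {i, j} = {(1,i), (1,j), (3,i), (3,j)}
  {2, 3} × {i, j} = {(2,i), (2,j), (3,i), (3,j)}
  {1, 2, 3} × {i, j} = {(1,i), (1,j), (2,i), (2,j), (3,i), (3,j)}
These 16 distinct sets form the basis B.
Close under arbitrary unions to get τ_{X×Y}; counting gives |τ_{X×Y}| = 36.


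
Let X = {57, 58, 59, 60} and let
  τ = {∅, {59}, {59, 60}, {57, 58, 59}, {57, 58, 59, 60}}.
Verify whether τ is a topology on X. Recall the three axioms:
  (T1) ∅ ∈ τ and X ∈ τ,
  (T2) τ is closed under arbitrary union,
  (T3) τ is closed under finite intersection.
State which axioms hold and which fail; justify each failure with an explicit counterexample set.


τ IS a topology on X.

Axiom (T1): ∅ ∈ τ? Yes; X ∈ τ? Yes.
Axiom (T2/T3): check pairwise unions and intersections of members of τ.
All pairwise intersections and unions checked — each lies in τ. Therefore τ satisfies (T1), (T2), (T3): it IS a topology on X.


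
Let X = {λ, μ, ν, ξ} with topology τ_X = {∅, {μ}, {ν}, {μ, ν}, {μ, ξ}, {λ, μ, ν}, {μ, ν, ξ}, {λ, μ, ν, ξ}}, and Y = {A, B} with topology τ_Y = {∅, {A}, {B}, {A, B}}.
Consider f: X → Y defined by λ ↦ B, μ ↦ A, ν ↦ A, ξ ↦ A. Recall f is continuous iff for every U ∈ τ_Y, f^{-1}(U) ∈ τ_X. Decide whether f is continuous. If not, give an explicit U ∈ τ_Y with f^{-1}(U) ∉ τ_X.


f is NOT continuous.

Compute f^{-1}(U) for each U ∈ τ_Y:
  U = ∅: f^{-1}(U) = ∅ ∈ τ_X ✓.
  U = {A}: f^{-1}(U) = {μ, ν, ξ} ∈ τ_X ✓.
  U = {B}: f^{-1}(U) = {λ} ∉ τ_X ✗.
  U = {A, B}: f^{-1}(U) = {λ, μ, ν, ξ} ∈ τ_X ✓.
Found U = {B} with f^{-1}(U) = {λ} not in τ_X. Therefore f is NOT continuous.


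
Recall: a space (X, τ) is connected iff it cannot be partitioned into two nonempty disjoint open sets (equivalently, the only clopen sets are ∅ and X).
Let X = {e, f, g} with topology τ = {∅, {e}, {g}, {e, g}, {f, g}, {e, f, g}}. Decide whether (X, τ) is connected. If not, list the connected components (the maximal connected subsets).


(X, τ) is disconnected; components = [{e}, {f, g}].

Find clopen sets (U ∈ τ with X ∖ U ∈ τ):
  U = ∅, X ∖ U = {e, f, g} — both open, so U is clopen.
  U = {e}, X ∖ U = {f, g} — both open, so U is clopen.
  U = {f, g}, X ∖ U = {e} — both open, so U is clopen.
  U = {e, f, g}, X ∖ U = ∅ — both open, so U is clopen.
Nontrivial clopen(s) exist: e.g. {e}. So (X, τ) is disconnected.
Compute connected components by grouping points that agree on all clopens:
  component: {e}
  component: {f, g}


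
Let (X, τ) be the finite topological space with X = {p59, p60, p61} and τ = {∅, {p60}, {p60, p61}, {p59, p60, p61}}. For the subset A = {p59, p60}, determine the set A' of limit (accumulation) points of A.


A' = {p59, p61}

For each x ∈ X, list the open sets U ∈ τ with x ∈ U, then check whether U ∩ (A ∖ {x}) ≠ ∅ for every such U.
  x = p59: opens ∋ x are {p59, p60, p61}; each meets A ∖ {p59}, so x IS a limit point.
  x = p60: open {p60} ∋ x has {p60} ∩ (A ∖ {p60}) = ∅, so x is NOT a limit point.
  x = p61: opens ∋ x are {p60, p61}, {p59, p60, p61}; each meets A ∖ {p61}, so x IS a limit point.
Collecting: A' = {p59, p61}.


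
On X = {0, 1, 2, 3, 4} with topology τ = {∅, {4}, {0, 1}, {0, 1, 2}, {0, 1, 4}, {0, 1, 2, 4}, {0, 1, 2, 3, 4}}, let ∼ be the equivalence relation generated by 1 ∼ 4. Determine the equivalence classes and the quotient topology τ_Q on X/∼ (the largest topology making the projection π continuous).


X/∼ = {[0], [1=4], [2], [3]}; |τ_Q| = 4.

Equivalence classes: [0], [1=4], [2], [3].
Quotient map π: X → X/∼ sends 0 ↦ [0], 1 ↦ [1=4], 2 ↦ [2], 3 ↦ [3], 4 ↦ [1=4].
For each subset V ⊆ X/∼, compute π^{-1}(V) ⊆ X and check whether π^{-1}(V) ∈ τ. V is open in τ_Q iff π^{-1}(V) ∈ τ.
  V = {}: π^{-1}(V) = ∅ ∈ τ ✓.
  V = {[0]}: π^{-1}(V) = {0} ∉ τ ✗.
  V = {[1=4]}: π^{-1}(V) = {1, 4} ∉ τ ✗.
  V = {[0], [1=4]}: π^{-1}(V) = {0, 1, 4} ∈ τ ✓.
  V = {[2]}: π^{-1}(V) = {2} ∉ τ ✗.
  V = {[0], [2]}: π^{-1}(V) = {0, 2} ∉ τ ✗.
  V = {[1=4], [2]}: π^{-1}(V) = {1, 2, 4} ∉ τ ✗.
  V = {[0], [1=4], [2]}: π^{-1}(V) = {0, 1, 2, 4} ∈ τ ✓.
  V = {[3]}: π^{-1}(V) = {3} ∉ τ ✗.
  V = {[0], [3]}: π^{-1}(V) = {0, 3} ∉ τ ✗.
  V = {[1=4], [3]}: π^{-1}(V) = {1, 3, 4} ∉ τ ✗.
  V = {[0], [1=4], [3]}: π^{-1}(V) = {0, 1, 3, 4} ∉ τ ✗.
  V = {[2], [3]}: π^{-1}(V) = {2, 3} ∉ τ ✗.
  V = {[0], [2], [3]}: π^{-1}(V) = {0, 2, 3} ∉ τ ✗.
  V = {[1=4], [2], [3]}: π^{-1}(V) = {1, 2, 3, 4} ∉ τ ✗.
  V = {[0], [1=4], [2], [3]}: π^{-1}(V) = {0, 1, 2, 3, 4} ∈ τ ✓.
Open sets in the quotient: τ_Q = {{}, {[0], [1=4]}, {[0], [1=4], [2]}, {[0], [1=4], [2], [3]}} (4 elements).


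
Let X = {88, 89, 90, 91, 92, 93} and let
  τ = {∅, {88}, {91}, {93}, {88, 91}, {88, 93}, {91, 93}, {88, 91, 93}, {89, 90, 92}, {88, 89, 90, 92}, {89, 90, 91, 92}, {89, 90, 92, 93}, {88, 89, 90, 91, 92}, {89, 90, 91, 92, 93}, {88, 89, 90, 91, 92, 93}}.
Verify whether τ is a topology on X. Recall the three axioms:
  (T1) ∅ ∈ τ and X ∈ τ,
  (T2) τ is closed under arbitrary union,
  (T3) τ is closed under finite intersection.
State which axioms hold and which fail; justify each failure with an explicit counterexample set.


τ is NOT a topology on X.

Axiom (T1): ∅ ∈ τ? Yes; X ∈ τ? Yes.
Axiom (T2/T3): check pairwise unions and intersections of members of τ.
Counterexample for (T2): {88} ∪ {89, 90, 92, 93} = {88, 89, 90, 92, 93} ∉ τ. Therefore τ is NOT a topology.


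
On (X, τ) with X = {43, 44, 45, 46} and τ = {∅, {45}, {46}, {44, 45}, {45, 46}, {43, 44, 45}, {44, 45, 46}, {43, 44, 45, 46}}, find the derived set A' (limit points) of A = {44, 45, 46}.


A' = {43, 44}

For each x ∈ X, list the open sets U ∈ τ with x ∈ U, then check whether U ∩ (A ∖ {x}) ≠ ∅ for every such U.
  x = 43: opens ∋ x are {43, 44, 45}, {43, 44, 45, 46}; each meets A ∖ {43}, so x IS a limit point.
  x = 44: opens ∋ x are {44, 45}, {43, 44, 45}, {44, 45, 46}, {43, 44, 45, 46}; each meets A ∖ {44}, so x IS a limit point.
  x = 45: open {45} ∋ x has {45} ∩ (A ∖ {45}) = ∅, so x is NOT a limit point.
  x = 46: open {46} ∋ x has {46} ∩ (A ∖ {46}) = ∅, so x is NOT a limit point.
Collecting: A' = {43, 44}.


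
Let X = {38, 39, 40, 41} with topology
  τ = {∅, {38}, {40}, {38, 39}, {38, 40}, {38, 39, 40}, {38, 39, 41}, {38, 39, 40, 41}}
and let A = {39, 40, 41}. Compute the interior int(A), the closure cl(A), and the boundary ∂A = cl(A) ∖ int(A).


int(A) = {40}, cl(A) = {39, 40, 41}, ∂A = {39, 41}.

Closed sets in (X, τ) are complements of opens:
  closed(X, τ) = {∅, {40}, {41}, {39, 41}, {40, 41}, {38, 39, 41}, {39, 40, 41}, {38, 39, 40, 41}}.
int(A) = ⋃ {U ∈ τ : U ⊆ A}. Opens contained in A: ∅, {40}.
Taking the union of these: int(A) = {40}.
cl(A) = ⋂ {C closed : A ⊆ C}. Closed sets containing A: {39, 40, 41}, {38, 39, 40, 41}.
Intersecting these: cl(A) = {39, 40, 41}.
∂A = cl(A) ∖ int(A) = {39, 40, 41} ∖ {40} = {39, 41}.


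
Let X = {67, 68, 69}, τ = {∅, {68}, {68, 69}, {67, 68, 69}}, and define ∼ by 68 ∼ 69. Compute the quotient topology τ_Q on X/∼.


X/∼ = {[67], [68=69]}; |τ_Q| = 3.

Equivalence classes: [67], [68=69].
Quotient map π: X → X/∼ sends 67 ↦ [67], 68 ↦ [68=69], 69 ↦ [68=69].
For each subset V ⊆ X/∼, compute π^{-1}(V) ⊆ X and check whether π^{-1}(V) ∈ τ. V is open in τ_Q iff π^{-1}(V) ∈ τ.
  V = {}: π^{-1}(V) = ∅ ∈ τ ✓.
  V = {[67]}: π^{-1}(V) = {67} ∉ τ ✗.
  V = {[68=69]}: π^{-1}(V) = {68, 69} ∈ τ ✓.
  V = {[67], [68=69]}: π^{-1}(V) = {67, 68, 69} ∈ τ ✓.
Open sets in the quotient: τ_Q = {{}, {[68=69]}, {[67], [68=69]}} (3 elements).


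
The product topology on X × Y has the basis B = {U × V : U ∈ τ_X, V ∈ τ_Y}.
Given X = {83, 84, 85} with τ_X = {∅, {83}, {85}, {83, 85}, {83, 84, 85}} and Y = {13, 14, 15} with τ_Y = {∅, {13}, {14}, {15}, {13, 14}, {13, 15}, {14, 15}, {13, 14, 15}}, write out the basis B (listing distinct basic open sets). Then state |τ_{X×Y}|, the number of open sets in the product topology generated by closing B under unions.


Basis B = {∅ × ∅, {83} × {13}, {83} × {14}, {83} × {15}, {85} × {13}, {85} × {14}, {85} × {15}, {83} × {13, 14}, {83} × {13, 15}, {83, 85} × {13}, {83} × {14, 15}, {83, 85} × {14}, {83, 85} × {15}, {85} × {13, 14}, {85} × {13, 15}, {85} × {14, 15}, {83} × {13, 14, 15}, {83, 84, 85} × {13}, {83, 84, 85} × {14}, {83, 84, 85} × {15}, {85} × {13, 14, 15}, {83, 85} × {13, 14}, {83, 85} × {13, 15}, {83, 85} × {14, 15}, {83, 85} × {13, 14, 15}, {83, 84, 85} × {13, 14}, {83, 84, 85} × {13, 15}, {83, 84, 85} × {14, 15}, {83, 84, 85} × {13, 14, 15}}; |τ_{X×Y}| = 125.

Enumerate products U × V with U ∈ τ_X, V ∈ τ_Y (deduplicated):
  ∅ × ∅ = {} (∅)
  {83} × {13} = {(83,13)}
  {83} × {14} = {(83,14)}
  {83} × {15} = {(83,15)}
  {85} × {13} = {(85,13)}
  {85} × {14} = {(85,14)}
  {85} × {15} = {(85,15)}
  {83} × {13, 14} = {(83,13), (83,14)}
  {83} × {13, 15} = {(83,13), (83,15)}
  {83, 85} × {13} = {(83,13), (85,13)}
  {83} × {14, 15} = {(83,14), (83,15)}
  {83, 85} × {14} = {(83,14), (85,14)}
  {83, 85} × {15} = {(83,15), (85,15)}
  {85} × {13, 14} = {(85,13), (85,14)}
  {85} × {13, 15} = {(85,13), (85,15)}
  {85} × {14, 15} = {(85,14), (85,15)}
  {83} × {13, 14, 15} = {(83,13), (83,14), (83,15)}
  {83, 84, 85} × {13} = {(83,13), (84,13), (85,13)}
  {83, 84, 85} × {14} = {(83,14), (84,14), (85,14)}
  {83, 84, 85} × {15} = {(83,15), (84,15), (85,15)}
  {85} × {13, 14, 15} = {(85,13), (85,14), (85,15)}
  {83, 85} × {13, 14} = {(83,13), (83,14), (85,13), (85,14)}
  {83, 85} × {13, 15} = {(83,13), (83,15), (85,13), (85,15)}
  {83, 85} × {14, 15} = {(83,14), (83,15), (85,14), (85,15)}
  {83, 85} × {13, 14, 15} = {(83,13), (83,14), (83,15), (85,13), (85,14), (85,15)}
  {83, 84, 85} × {13, 14} = {(83,13), (83,14), (84,13), (84,14), (85,13), (85,14)}
  {83, 84, 85} × {13, 15} = {(83,13), (83,15), (84,13), (84,15), (85,13), (85,15)}
  {83, 84, 85} × {14, 15} = {(83,14), (83,15), (84,14), (84,15), (85,14), (85,15)}
  {83, 84, 85} × {13, 14, 15} = {(83,13), (83,14), (83,15), (84,13), (84,14), (84,15), (85,13), (85,14), (85,15)}
These 29 distinct sets form the basis B.
Close under arbitrary unions to get τ_{X×Y}; counting gives |τ_{X×Y}| = 125.


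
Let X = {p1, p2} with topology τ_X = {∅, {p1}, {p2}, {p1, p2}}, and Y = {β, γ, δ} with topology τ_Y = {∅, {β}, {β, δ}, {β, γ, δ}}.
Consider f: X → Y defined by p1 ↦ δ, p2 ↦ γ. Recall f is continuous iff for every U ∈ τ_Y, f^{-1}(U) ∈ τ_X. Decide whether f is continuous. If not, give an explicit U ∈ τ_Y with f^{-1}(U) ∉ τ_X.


f IS continuous.

Compute f^{-1}(U) for each U ∈ τ_Y:
  U = ∅: f^{-1}(U) = ∅ ∈ τ_X ✓.
  U = {β}: f^{-1}(U) = ∅ ∈ τ_X ✓.
  U = {β, δ}: f^{-1}(U) = {p1} ∈ τ_X ✓.
  U = {β, γ, δ}: f^{-1}(U) = {p1, p2} ∈ τ_X ✓.
Every preimage lies in τ_X, so f IS continuous.


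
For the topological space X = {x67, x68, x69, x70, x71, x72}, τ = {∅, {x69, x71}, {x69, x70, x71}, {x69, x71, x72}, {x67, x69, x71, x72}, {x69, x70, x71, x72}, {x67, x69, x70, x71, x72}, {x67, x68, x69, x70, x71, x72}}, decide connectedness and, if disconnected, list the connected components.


(X, τ) is connected.

Find clopen sets (U ∈ τ with X ∖ U ∈ τ):
  U = ∅, X ∖ U = {x67, x68, x69, x70, x71, x72} — both open, so U is clopen.
  U = {x67, x68, x69, x70, x71, x72}, X ∖ U = ∅ — both open, so U is clopen.
Only trivial clopens (∅ and X) exist, so (X, τ) is connected.
Compute connected components by grouping points that agree on all clopens:
  component: {x67, x68, x69, x70, x71, x72}


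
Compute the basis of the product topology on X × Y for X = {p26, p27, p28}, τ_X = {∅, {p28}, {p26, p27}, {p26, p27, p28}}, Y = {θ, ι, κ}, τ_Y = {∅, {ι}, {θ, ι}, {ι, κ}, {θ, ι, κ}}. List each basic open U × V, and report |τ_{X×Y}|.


Basis B = {∅ × ∅, {p28} × {ι}, {p26, p27} × {ι}, {p28} × {θ, ι}, {p28} × {ι, κ}, {p26, p27, p28} × {ι}, {p28} × {θ, ι, κ}, {p26, p27} × {θ, ι}, {p26, p27} × {ι, κ}, {p26, p27} × {θ, ι, κ}, {p26, p27, p28} × {θ, ι}, {p26, p27, p28} × {ι, κ}, {p26, p27, p28} × {θ, ι, κ}}; |τ_{X×Y}| = 25.

Enumerate products U × V with U ∈ τ_X, V ∈ τ_Y (deduplicated):
  ∅ × ∅ = {} (∅)
  {p28} × {ι} = {(p28,ι)}
  {p26, p27} × {ι} = {(p26,ι), (p27,ι)}
  {p28} × {θ, ι} = {(p28,θ), (p28,ι)}
  {p28} × {ι, κ} = {(p28,ι), (p28,κ)}
  {p26, p27, p28} × {ι} = {(p26,ι), (p27,ι), (p28,ι)}
  {p28} × {θ, ι, κ} = {(p28,θ), (p28,ι), (p28,κ)}
  {p26, p27} × {θ, ι} = {(p26,θ), (p26,ι), (p27,θ), (p27,ι)}
  {p26, p27} × {ι, κ} = {(p26,ι), (p26,κ), (p27,ι), (p27,κ)}
  {p26, p27} × {θ, ι, κ} = {(p26,θ), (p26,ι), (p26,κ), (p27,θ), (p27,ι), (p27,κ)}
  {p26, p27, p28} × {θ, ι} = {(p26,θ), (p26,ι), (p27,θ), (p27,ι), (p28,θ), (p28,ι)}
  {p26, p27, p28} × {ι, κ} = {(p26,ι), (p26,κ), (p27,ι), (p27,κ), (p28,ι), (p28,κ)}
  {p26, p27, p28} × {θ, ι, κ} = {(p26,θ), (p26,ι), (p26,κ), (p27,θ), (p27,ι), (p27,κ), (p28,θ), (p28,ι), (p28,κ)}
These 13 distinct sets form the basis B.
Close under arbitrary unions to get τ_{X×Y}; counting gives |τ_{X×Y}| = 25.


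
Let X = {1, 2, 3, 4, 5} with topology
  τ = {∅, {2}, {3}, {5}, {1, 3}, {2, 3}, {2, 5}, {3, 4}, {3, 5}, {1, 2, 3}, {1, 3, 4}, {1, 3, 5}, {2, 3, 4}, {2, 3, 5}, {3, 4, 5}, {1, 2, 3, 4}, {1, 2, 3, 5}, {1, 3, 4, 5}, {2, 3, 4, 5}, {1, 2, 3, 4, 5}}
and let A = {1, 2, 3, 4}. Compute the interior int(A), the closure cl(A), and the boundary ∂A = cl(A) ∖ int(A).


int(A) = {1, 2, 3, 4}, cl(A) = {1, 2, 3, 4}, ∂A = ∅.

Closed sets in (X, τ) are complements of opens:
  closed(X, τ) = {∅, {1}, {2}, {4}, {5}, {1, 2}, {1, 4}, {1, 5}, {2, 4}, {2, 5}, {4, 5}, {1, 2, 4}, {1, 2, 5}, {1, 3, 4}, {1, 4, 5}, {2, 4, 5}, {1, 2, 3, 4}, {1, 2, 4, 5}, {1, 3, 4, 5}, {1, 2, 3, 4, 5}}.
int(A) = ⋃ {U ∈ τ : U ⊆ A}. Opens contained in A: ∅, {2}, {3}, {1, 3}, {2, 3}, {3, 4}, {1, 2, 3}, {1, 3, 4}, {2, 3, 4}, {1, 2, 3, 4}.
Taking the union of these: int(A) = {1, 2, 3, 4}.
cl(A) = ⋂ {C closed : A ⊆ C}. Closed sets containing A: {1, 2, 3, 4}, {1, 2, 3, 4, 5}.
Intersecting these: cl(A) = {1, 2, 3, 4}.
∂A = cl(A) ∖ int(A) = {1, 2, 3, 4} ∖ {1, 2, 3, 4} = ∅.


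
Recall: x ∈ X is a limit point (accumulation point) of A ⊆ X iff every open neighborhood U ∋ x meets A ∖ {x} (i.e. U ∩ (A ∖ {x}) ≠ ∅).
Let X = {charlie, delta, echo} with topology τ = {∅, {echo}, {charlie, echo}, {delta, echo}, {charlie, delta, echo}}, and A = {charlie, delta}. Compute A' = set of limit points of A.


A' = ∅

For each x ∈ X, list the open sets U ∈ τ with x ∈ U, then check whether U ∩ (A ∖ {x}) ≠ ∅ for every such U.
  x = charlie: open {charlie, echo} ∋ x has {charlie, echo} ∩ (A ∖ {charlie}) = ∅, so x is NOT a limit point.
  x = delta: open {delta, echo} ∋ x has {delta, echo} ∩ (A ∖ {delta}) = ∅, so x is NOT a limit point.
  x = echo: open {echo} ∋ x has {echo} ∩ (A ∖ {echo}) = ∅, so x is NOT a limit point.
Collecting: A' = ∅.


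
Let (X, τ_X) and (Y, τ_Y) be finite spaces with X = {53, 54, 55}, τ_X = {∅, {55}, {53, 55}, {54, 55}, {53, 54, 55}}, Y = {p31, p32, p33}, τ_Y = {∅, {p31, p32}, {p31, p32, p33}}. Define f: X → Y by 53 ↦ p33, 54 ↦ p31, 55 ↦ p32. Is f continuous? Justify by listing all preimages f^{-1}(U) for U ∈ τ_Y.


f IS continuous.

Compute f^{-1}(U) for each U ∈ τ_Y:
  U = ∅: f^{-1}(U) = ∅ ∈ τ_X ✓.
  U = {p31, p32}: f^{-1}(U) = {54, 55} ∈ τ_X ✓.
  U = {p31, p32, p33}: f^{-1}(U) = {53, 54, 55} ∈ τ_X ✓.
Every preimage lies in τ_X, so f IS continuous.


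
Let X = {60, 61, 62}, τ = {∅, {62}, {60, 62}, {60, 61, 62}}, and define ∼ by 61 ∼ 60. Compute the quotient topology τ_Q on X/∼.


X/∼ = {[60=61], [62]}; |τ_Q| = 3.

Equivalence classes: [60=61], [62].
Quotient map π: X → X/∼ sends 60 ↦ [60=61], 61 ↦ [60=61], 62 ↦ [62].
For each subset V ⊆ X/∼, compute π^{-1}(V) ⊆ X and check whether π^{-1}(V) ∈ τ. V is open in τ_Q iff π^{-1}(V) ∈ τ.
  V = {}: π^{-1}(V) = ∅ ∈ τ ✓.
  V = {[60=61]}: π^{-1}(V) = {60, 61} ∉ τ ✗.
  V = {[62]}: π^{-1}(V) = {62} ∈ τ ✓.
  V = {[60=61], [62]}: π^{-1}(V) = {60, 61, 62} ∈ τ ✓.
Open sets in the quotient: τ_Q = {{}, {[62]}, {[60=61], [62]}} (3 elements).
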